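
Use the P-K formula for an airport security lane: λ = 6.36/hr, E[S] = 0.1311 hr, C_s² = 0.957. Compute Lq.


ρ = λ·E[S] = 6.36·0.1311 = 0.8338
Lq = ρ²(1+C_s²)/(2(1−ρ)) = 0.6952·(1+0.957)/(2·0.1662)
= 0.6952·1.9570/0.3324 = 4.09297

Final: 4.09297


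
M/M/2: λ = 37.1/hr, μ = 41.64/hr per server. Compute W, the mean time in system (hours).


a = 0.8910; ρ = 0.4455; P₀ = 0.383619
Lq = P₀·a^c·ρ/(c!(1−ρ)²) = 0.22060
Wq = Lq/λ = 0.22060/37.1 = 0.005946 hr
W = Wq + 1/μ = 0.005946 + 0.02402 = 0.02996 hr

Final: 0.02996 hr


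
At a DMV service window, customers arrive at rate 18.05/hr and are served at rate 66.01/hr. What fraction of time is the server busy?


ρ = λ/μ = 18.05/66.01 = 0.2734

Final: 0.2734


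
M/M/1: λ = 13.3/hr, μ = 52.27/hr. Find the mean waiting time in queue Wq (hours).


ρ = 13.3/52.27 = 0.2544
Wq = ρ/(μ−λ) = 0.2544/(52.27 − 13.3) = 0.2544/38.97 = 0.006529 hr

Final: 0.006529 hr


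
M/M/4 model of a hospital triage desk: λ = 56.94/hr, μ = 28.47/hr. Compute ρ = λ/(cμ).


ρ = λ/(cμ) = 56.94/(4·28.47) = 56.94/113.88 = 0.5000

Final: 0.5000


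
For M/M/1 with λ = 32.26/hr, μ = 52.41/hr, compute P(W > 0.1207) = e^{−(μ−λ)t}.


W ~ Exponential(μ−λ) for M/M/1.
μ − λ = 52.41 − 32.26 = 20.1500
P(W > t) = e^{−(μ−λ)t} = e^{−2.4321} = 0.087852

Final: 0.087852


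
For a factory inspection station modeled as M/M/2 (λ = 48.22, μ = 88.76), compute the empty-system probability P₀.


a = λ/μ = 48.22/88.76 = 0.5433; ρ = a/c = 0.2716
Σ_{k=0}^{1} a^k/k! (terms k=0..1) = 1.00000 + 0.54326 = 1.54326
Tail: a^2/(2!(1−ρ)) = 0.29513/(2·0.7284) = 0.20260
P₀ = 1/(1.54326 + 0.20260) = 1/1.74586 = 0.572783

Final: 0.572783


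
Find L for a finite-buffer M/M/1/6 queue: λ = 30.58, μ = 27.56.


ρ = 30.58/27.56 = 1.1096
L = ρ[1 − (K+1)ρ^K + Kρ^(K+1)] / [(1−ρ)(1−ρ^(K+1))]
Numerator: 1.1096·(1 − 7·1.866163 + 6·2.070656) = 0.400327
Denominator: (-0.1096)·(-1.070656) = 0.117321
L = 0.400327/0.117321 = 3.4122

Final: 3.4122


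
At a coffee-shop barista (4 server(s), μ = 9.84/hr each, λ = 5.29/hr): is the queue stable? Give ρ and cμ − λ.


Total capacity cμ = 4·9.84 = 39.36/hr
ρ = λ/(cμ) = 5.29/39.36 = 0.1344
Stable ⇔ ρ < 1: YES
Spare capacity = cμ − λ = 39.36 − 5.29 = 34.07/hr

Final: ρ = 0.1344; stable; margin = 34.07/hr


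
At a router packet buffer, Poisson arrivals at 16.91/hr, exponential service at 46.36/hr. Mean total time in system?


W = 1/(μ−λ) = 1/(46.36 − 16.91) = 1/29.45 = 0.03396 hr

Final: 0.03396 hr


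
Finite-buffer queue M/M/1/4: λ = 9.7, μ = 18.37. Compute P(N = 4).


ρ = λ/μ = 9.7/18.37 = 0.5280
P_K = (1−ρ)ρ^K/(1−ρ^(K+1)) = (0.4720·0.077741)/(1 − 0.041050)
= 0.036691/0.958950 = 0.038262

Final: 0.038262


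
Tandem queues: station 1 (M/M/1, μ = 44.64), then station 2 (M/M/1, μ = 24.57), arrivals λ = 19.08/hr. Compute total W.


Each node sees arrival rate λ = 19.08/hr (tandem ⇒ throughput preserved).
W₁ = 1/(μ₁−λ) = 1/(44.64−19.08) = 0.03912 hr
W₂ = 1/(μ₂−λ) = 1/(24.57−19.08) = 0.18215 hr
W_total = W₁ + W₂ = 0.03912 + 0.18215 = 0.22127 hr

Final: 0.22127 hr


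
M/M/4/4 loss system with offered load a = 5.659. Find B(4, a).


B(c,a) = (a^c/c!) / Σ_{k=0}^{c} a^k/k!
a^4/4! = 42.731441
Σ terms (k=0..4): 1.00000 + 5.65900 + 16.01214 + 30.20423 + 42.73144 = 95.606815
B = 42.731441/95.606815 = 0.446950

Final: 0.446950


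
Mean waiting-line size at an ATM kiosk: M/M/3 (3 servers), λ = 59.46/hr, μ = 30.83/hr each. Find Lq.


a = λ/μ = 1.9286; ρ = a/3 = 0.6429
P₀ = 0.122903
Lq = P₀·a^c·ρ / (c!·(1−ρ)²) = 0.122903·7.17388·0.6429/(6·0.12753)
= 0.74074

Final: 0.74074


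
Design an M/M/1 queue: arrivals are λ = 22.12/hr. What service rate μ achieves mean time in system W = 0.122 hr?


W = 1/(μ−λ) ⇒ μ − λ = 1/W = 1/0.122 = 8.1967
μ = λ + 1/W = 22.12 + 8.1967 = 30.3167 per hr

Final: 30.3167 /hr


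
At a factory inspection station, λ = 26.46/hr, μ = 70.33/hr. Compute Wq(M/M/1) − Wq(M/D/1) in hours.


ρ = 26.46/70.33 = 0.3762
Wq(M/M/1) = ρ/(μ−λ) = 0.3762/43.87 = 0.008576 hr
Wq(M/D/1) = ρ/(2(μ−λ)) = 0.004288 hr
Savings = 0.008576 − 0.004288 = 0.004288 hr

Final: 0.004288 hr


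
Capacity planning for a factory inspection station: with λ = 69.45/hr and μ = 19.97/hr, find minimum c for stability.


Stability requires cμ > λ ⇔ c > λ/μ.
λ/μ = 69.45/19.97 = 3.4777
Minimum integer c = ⌊3.4777⌋ + 1 = 4
Check: 4·19.97 = 79.88 > 69.45, while 3·19.97 = 59.91 ≤ 69.45

Final: 4 servers


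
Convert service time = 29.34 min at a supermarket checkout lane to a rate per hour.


μ = 1/(service time) in consistent units.
1 hour = 60 min, so μ = 60/29.34 = 2.0450 per hour

Final: 2.0450 /hr


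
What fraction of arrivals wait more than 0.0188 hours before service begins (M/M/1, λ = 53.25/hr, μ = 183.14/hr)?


ρ = 53.25/183.14 = 0.2908
P(Wq > t) = ρ·e^{−(μ−λ)t} = 0.2908·e^{−2.4419}
= 0.2908·0.086993 = 0.025294

Final: 0.025294


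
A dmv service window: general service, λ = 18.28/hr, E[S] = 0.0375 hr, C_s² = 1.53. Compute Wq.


ρ = λ·E[S] = 18.28·0.0375 = 0.6855
E[S²] = E[S]²(1+C_s²) = 0.0375²·(1+1.53) = 0.003558
Wq = λ·E[S²]/(2(1−ρ)) = 18.28·0.003558/(2·0.3145) = 0.10340 hr

Final: 0.10340 hr


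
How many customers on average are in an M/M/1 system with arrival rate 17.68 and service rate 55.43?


ρ = λ/μ = 17.68/55.43 = 0.3190
L = ρ/(1−ρ) = 0.3190/(1 − 0.3190) = 0.3190/0.6810 = 0.4683

Final: 0.4683


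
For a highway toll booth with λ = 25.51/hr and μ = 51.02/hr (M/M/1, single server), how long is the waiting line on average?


ρ = 25.51/51.02 = 0.5000
Lq = ρ²/(1−ρ) = 0.2500/0.5000 = 0.5000

Final: 0.5000


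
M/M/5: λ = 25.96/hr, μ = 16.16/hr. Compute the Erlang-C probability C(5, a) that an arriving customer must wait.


a = λ/μ = 1.6064; ρ = a/5 = 0.3213
P₀ = 0.200139 (from M/M/c formula)
C(c,a) = [a^c/(c!(1−ρ))]·P₀ = [10.69835/(120·0.6787)]·0.200139
= 0.13136·0.200139 = 0.026289

Final: 0.026289


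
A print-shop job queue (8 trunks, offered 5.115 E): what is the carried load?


B(8,5.115) = 0.075525 (Erlang-B)
Carried load = a(1 − B) = 5.115·(1 − 0.075525) = 5.115·0.924475 = 4.7287 E

Final: 4.7287 Erlangs


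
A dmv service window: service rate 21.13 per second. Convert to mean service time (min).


Mean service time = 1/μ = 1/21.13 second = 0.04733 second
In minutes: 0.04733 × 0.0166667 = 0.0007888 min

Final: 0.0007888 min


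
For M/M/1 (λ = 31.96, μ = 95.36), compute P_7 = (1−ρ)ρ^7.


ρ = 31.96/95.36 = 0.3352
P_n = (1−ρ)·ρ^n = (1 − 0.3352)·0.3352^7 = 0.6648·0.0004750 = 0.0003158

Final: 0.0003158


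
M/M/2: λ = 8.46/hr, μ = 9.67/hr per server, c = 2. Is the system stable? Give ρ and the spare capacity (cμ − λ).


Total capacity cμ = 2·9.67 = 19.34/hr
ρ = λ/(cμ) = 8.46/19.34 = 0.4374
Stable ⇔ ρ < 1: YES
Spare capacity = cμ − λ = 19.34 − 8.46 = 10.88/hr

Final: ρ = 0.4374; stable; margin = 10.88/hr


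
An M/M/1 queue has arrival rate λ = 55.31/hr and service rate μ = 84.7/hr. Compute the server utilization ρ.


ρ = λ/μ = 55.31/84.7 = 0.6530

Final: 0.6530


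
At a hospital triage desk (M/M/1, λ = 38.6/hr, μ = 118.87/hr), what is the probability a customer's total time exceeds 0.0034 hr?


W ~ Exponential(μ−λ) for M/M/1.
μ − λ = 118.87 − 38.6 = 80.2700
P(W > t) = e^{−(μ−λ)t} = e^{−0.2729} = 0.761155

Final: 0.761155


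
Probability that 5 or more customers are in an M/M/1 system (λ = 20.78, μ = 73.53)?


ρ = 20.78/73.53 = 0.2826
P(N ≥ n) = ρ^n = 0.2826^5 = 0.001803

Final: 0.001803


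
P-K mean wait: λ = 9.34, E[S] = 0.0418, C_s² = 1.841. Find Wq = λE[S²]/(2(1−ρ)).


ρ = λ·E[S] = 9.34·0.0418 = 0.3904
E[S²] = E[S]²(1+C_s²) = 0.0418²·(1+1.841) = 0.004964
Wq = λ·E[S²]/(2(1−ρ)) = 9.34·0.004964/(2·0.6096) = 0.03803 hr

Final: 0.03803 hr


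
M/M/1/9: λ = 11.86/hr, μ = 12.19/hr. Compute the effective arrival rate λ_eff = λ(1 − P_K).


ρ = 0.9729; P_K = (1−ρ)ρ^9/(1−ρ^10) = 0.088108
λ_eff = λ(1 − P_K) = 11.86·(1 − 0.088108) = 11.86·0.911892 = 10.8150 /hr

Final: 10.8150 /hr


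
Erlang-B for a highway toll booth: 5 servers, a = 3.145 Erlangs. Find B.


B(c,a) = (a^c/c!) / Σ_{k=0}^{c} a^k/k!
a^5/5! = 2.564024
Σ terms (k=0..5): 1.00000 + 3.14500 + 4.94551 + 5.18455 + 4.07635 + 2.56402 = 20.915431
B = 2.564024/20.915431 = 0.122590

Final: 0.122590


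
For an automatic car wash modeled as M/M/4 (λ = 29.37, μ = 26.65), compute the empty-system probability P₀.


a = λ/μ = 29.37/26.65 = 1.1021; ρ = a/c = 0.2755
Σ_{k=0}^{3} a^k/k! (terms k=0..3) = 1.00000 + 1.10206 + 0.60727 + 0.22308 = 2.93242
Tail: a^4/(4!(1−ρ)) = 1.47512/(24·0.7245) = 0.08484
P₀ = 1/(2.93242 + 0.08484) = 1/3.01726 = 0.331427

Final: 0.331427


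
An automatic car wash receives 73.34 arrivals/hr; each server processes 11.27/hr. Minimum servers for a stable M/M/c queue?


Stability requires cμ > λ ⇔ c > λ/μ.
λ/μ = 73.34/11.27 = 6.5075
Minimum integer c = ⌊6.5075⌋ + 1 = 7
Check: 7·11.27 = 78.89 > 73.34, while 6·11.27 = 67.62 ≤ 73.34

Final: 7 servers


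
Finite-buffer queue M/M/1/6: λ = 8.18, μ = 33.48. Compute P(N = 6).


ρ = λ/μ = 8.18/33.48 = 0.2443
P_K = (1−ρ)ρ^K/(1−ρ^(K+1)) = (0.7557·0.0002127)/(1 − 0.00005197)
= 0.0001607/0.999948 = 0.0001608

Final: 0.0001608


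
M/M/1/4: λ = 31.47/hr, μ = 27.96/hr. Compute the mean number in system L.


ρ = 31.47/27.96 = 1.1255
L = ρ[1 − (K+1)ρ^K + Kρ^(K+1)] / [(1−ρ)(1−ρ^(K+1))]
Numerator: 1.1255·(1 − 5·1.604864 + 4·1.806333) = 0.226246
Denominator: (-0.1255)·(-0.806333) = 0.101224
L = 0.226246/0.101224 = 2.2351

Final: 2.2351


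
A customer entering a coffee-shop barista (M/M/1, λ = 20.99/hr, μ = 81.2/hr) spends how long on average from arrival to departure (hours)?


W = 1/(μ−λ) = 1/(81.2 − 20.99) = 1/60.21 = 0.01661 hr

Final: 0.01661 hr


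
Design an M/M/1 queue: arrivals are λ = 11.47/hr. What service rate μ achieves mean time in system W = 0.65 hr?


W = 1/(μ−λ) ⇒ μ − λ = 1/W = 1/0.65 = 1.5385
μ = λ + 1/W = 11.47 + 1.5385 = 13.0085 per hr

Final: 13.0085 /hr


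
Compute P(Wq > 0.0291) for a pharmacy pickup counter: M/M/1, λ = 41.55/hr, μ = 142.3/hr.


ρ = 41.55/142.3 = 0.2920
P(Wq > t) = ρ·e^{−(μ−λ)t} = 0.2920·e^{−2.9318}
= 0.2920·0.053300 = 0.015563

Final: 0.015563


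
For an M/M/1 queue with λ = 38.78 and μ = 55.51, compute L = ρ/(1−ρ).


ρ = λ/μ = 38.78/55.51 = 0.6986
L = ρ/(1−ρ) = 0.6986/(1 − 0.6986) = 0.6986/0.3014 = 2.3180

Final: 2.3180


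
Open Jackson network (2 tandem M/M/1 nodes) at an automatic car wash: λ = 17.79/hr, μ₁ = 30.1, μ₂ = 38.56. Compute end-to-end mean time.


Each node sees arrival rate λ = 17.79/hr (tandem ⇒ throughput preserved).
W₁ = 1/(μ₁−λ) = 1/(30.1−17.79) = 0.08123 hr
W₂ = 1/(μ₂−λ) = 1/(38.56−17.79) = 0.04815 hr
W_total = W₁ + W₂ = 0.08123 + 0.04815 = 0.12938 hr

Final: 0.12938 hr


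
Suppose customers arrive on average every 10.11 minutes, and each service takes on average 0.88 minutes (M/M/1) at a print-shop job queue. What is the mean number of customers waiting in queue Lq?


λ = 60/10.11 = 5.9347 /hr
μ = 60/0.88 = 68.1818 /hr
ρ = λ/μ = 5.9347/68.1818 = 0.08704
Lq = ρ²/(1−ρ) = 0.007576/0.9130 = 0.008299

Final: 0.008299


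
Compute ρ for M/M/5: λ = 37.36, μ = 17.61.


ρ = λ/(cμ) = 37.36/(5·17.61) = 37.36/88.05 = 0.4243

Final: 0.4243


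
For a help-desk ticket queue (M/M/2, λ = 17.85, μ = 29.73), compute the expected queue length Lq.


a = λ/μ = 0.6004; ρ = a/2 = 0.3002
P₀ = 0.538223
Lq = P₀·a^c·ρ / (c!·(1−ρ)²) = 0.538223·0.36048·0.3002/(2·0.48972)
= 0.05947

Final: 0.05947


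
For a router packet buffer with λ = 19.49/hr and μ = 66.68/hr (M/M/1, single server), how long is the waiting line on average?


ρ = 19.49/66.68 = 0.2923
Lq = ρ²/(1−ρ) = 0.08543/0.7077 = 0.1207

Final: 0.1207


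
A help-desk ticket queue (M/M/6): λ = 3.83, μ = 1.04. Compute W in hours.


a = 3.6827; ρ = 0.6138; P₀ = 0.023771
Lq = P₀·a^c·ρ/(c!(1−ρ)²) = 0.33889
Wq = Lq/λ = 0.33889/3.83 = 0.08848 hr
W = Wq + 1/μ = 0.08848 + 0.96154 = 1.05002 hr

Final: 1.05002 hr


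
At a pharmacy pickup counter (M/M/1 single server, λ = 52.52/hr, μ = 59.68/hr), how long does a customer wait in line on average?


ρ = 52.52/59.68 = 0.8800
Wq = ρ/(μ−λ) = 0.8800/(59.68 − 52.52) = 0.8800/7.16 = 0.1229 hr

Final: 0.1229 hr


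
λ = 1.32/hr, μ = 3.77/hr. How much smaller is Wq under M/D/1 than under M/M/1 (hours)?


ρ = 1.32/3.77 = 0.3501
Wq(M/M/1) = ρ/(μ−λ) = 0.3501/2.45 = 0.14291 hr
Wq(M/D/1) = ρ/(2(μ−λ)) = 0.07146 hr
Savings = 0.14291 − 0.07146 = 0.07146 hr

Final: 0.07146 hr


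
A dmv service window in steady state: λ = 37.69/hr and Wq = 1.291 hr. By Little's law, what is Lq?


Lq = λWq = 37.69·1.291 = 48.6578

Final: 48.6578


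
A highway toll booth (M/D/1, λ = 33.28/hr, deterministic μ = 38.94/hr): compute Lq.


ρ = 33.28/38.94 = 0.8546
M/D/1: Lq = ρ²/(2(1−ρ)) = 0.7304/(2·0.1454) = 2.51261

Final: 2.51261


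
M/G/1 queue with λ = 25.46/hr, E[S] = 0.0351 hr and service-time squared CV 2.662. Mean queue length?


ρ = λ·E[S] = 25.46·0.0351 = 0.8936
Lq = ρ²(1+C_s²)/(2(1−ρ)) = 0.7986·(1+2.662)/(2·0.1064)
= 0.7986·3.6620/0.2127 = 13.74882

Final: 13.74882


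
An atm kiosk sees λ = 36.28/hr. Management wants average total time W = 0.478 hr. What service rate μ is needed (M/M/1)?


W = 1/(μ−λ) ⇒ μ − λ = 1/W = 1/0.478 = 2.0921
μ = λ + 1/W = 36.28 + 2.0921 = 38.3721 per hr

Final: 38.3721 /hr


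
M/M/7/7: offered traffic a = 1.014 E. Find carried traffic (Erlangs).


B(7,1.014) = 0.00007934 (Erlang-B)
Carried load = a(1 − B) = 1.014·(1 − 0.00007934) = 1.014·0.999921 = 1.0139 E

Final: 1.0139 Erlangs


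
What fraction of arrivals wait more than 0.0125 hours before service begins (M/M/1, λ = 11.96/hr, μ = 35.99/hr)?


ρ = 11.96/35.99 = 0.3323
P(Wq > t) = ρ·e^{−(μ−λ)t} = 0.3323·e^{−0.3004}
= 0.3323·0.740540 = 0.246092

Final: 0.246092


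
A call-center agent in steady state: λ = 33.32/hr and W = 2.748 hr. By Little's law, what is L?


L = λW = 33.32·2.748 = 91.5634

Final: 91.5634


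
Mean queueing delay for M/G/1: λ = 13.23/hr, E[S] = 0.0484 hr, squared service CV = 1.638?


ρ = λ·E[S] = 13.23·0.0484 = 0.6403
E[S²] = E[S]²(1+C_s²) = 0.0484²·(1+1.638) = 0.006180
Wq = λ·E[S²]/(2(1−ρ)) = 13.23·0.006180/(2·0.3597) = 0.11366 hr

Final: 0.11366 hr


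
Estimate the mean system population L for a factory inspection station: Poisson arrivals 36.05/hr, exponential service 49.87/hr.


ρ = λ/μ = 36.05/49.87 = 0.7229
L = ρ/(1−ρ) = 0.7229/(1 − 0.7229) = 0.7229/0.2771 = 2.6085

Final: 2.6085


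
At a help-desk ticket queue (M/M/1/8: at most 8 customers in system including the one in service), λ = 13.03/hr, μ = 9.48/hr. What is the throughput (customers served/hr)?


ρ = 1.3745; P_K = (1−ρ)ρ^8/(1−ρ^9) = 0.288953
λ_eff = λ(1 − P_K) = 13.03·(1 − 0.288953) = 13.03·0.711047 = 9.2649 /hr

Final: 9.2649 /hr


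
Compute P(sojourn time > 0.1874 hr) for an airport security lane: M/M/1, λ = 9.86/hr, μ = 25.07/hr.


W ~ Exponential(μ−λ) for M/M/1.
μ − λ = 25.07 − 9.86 = 15.2100
P(W > t) = e^{−(μ−λ)t} = e^{−2.8504} = 0.057824

Final: 0.057824


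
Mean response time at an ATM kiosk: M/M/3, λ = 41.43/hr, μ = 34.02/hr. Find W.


a = 1.2178; ρ = 0.4059; P₀ = 0.288512
Lq = P₀·a^c·ρ/(c!(1−ρ)²) = 0.09990
Wq = Lq/λ = 0.09990/41.43 = 0.002411 hr
W = Wq + 1/μ = 0.002411 + 0.02939 = 0.03181 hr

Final: 0.03181 hr


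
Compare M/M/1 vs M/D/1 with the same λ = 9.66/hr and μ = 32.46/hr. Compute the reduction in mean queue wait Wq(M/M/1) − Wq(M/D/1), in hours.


ρ = 9.66/32.46 = 0.2976
Wq(M/M/1) = ρ/(μ−λ) = 0.2976/22.80 = 0.01305 hr
Wq(M/D/1) = ρ/(2(μ−λ)) = 0.006526 hr
Savings = 0.01305 − 0.006526 = 0.006526 hr

Final: 0.006526 hr


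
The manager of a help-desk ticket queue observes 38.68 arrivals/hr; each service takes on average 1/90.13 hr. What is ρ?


ρ = λ/μ = 38.68/90.13 = 0.4292

Final: 0.4292


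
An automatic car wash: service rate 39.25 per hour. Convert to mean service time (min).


Mean service time = 1/μ = 1/39.25 hour = 0.02548 hour
In minutes: 0.02548 × 60 = 1.5287 min

Final: 1.5287 min


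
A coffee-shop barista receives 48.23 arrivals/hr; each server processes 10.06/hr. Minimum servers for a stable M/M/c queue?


Stability requires cμ > λ ⇔ c > λ/μ.
λ/μ = 48.23/10.06 = 4.7942
Minimum integer c = ⌊4.7942⌋ + 1 = 5
Check: 5·10.06 = 50.30 > 48.23, while 4·10.06 = 40.24 ≤ 48.23

Final: 5 servers


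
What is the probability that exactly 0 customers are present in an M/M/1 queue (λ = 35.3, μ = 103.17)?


ρ = 35.3/103.17 = 0.3422
P_n = (1−ρ)·ρ^n = (1 − 0.3422)·0.3422^0 = 0.6578·1.000000 = 0.657846

Final: 0.657846


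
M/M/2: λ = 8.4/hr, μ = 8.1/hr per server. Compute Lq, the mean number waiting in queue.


a = λ/μ = 1.0370; ρ = a/2 = 0.5185
P₀ = 0.317073
Lq = P₀·a^c·ρ / (c!·(1−ρ)²) = 0.317073·1.07545·0.5185/(2·0.23182)
= 0.38135

Final: 0.38135


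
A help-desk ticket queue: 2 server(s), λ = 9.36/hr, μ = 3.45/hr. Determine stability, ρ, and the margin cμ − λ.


Total capacity cμ = 2·3.45 = 6.90/hr
ρ = λ/(cμ) = 9.36/6.90 = 1.3565
Stable ⇔ ρ < 1: NO
Spare capacity = cμ − λ = 6.90 − 9.36 = -2.46/hr

Final: ρ = 1.3565; unstable; margin = -2.46/hr


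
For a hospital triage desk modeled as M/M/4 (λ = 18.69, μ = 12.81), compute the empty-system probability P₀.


a = λ/μ = 18.69/12.81 = 1.4590; ρ = a/c = 0.3648
Σ_{k=0}^{3} a^k/k! (terms k=0..3) = 1.00000 + 1.45902 + 1.06436 + 0.51764 = 4.04102
Tail: a^4/(4!(1−ρ)) = 4.53149/(24·0.6352) = 0.29723
P₀ = 1/(4.04102 + 0.29723) = 1/4.33825 = 0.230508

Final: 0.230508


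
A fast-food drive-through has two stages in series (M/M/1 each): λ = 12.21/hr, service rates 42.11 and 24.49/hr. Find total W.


Each node sees arrival rate λ = 12.21/hr (tandem ⇒ throughput preserved).
W₁ = 1/(μ₁−λ) = 1/(42.11−12.21) = 0.03344 hr
W₂ = 1/(μ₂−λ) = 1/(24.49−12.21) = 0.08143 hr
W_total = W₁ + W₂ = 0.03344 + 0.08143 = 0.11488 hr

Final: 0.11488 hr


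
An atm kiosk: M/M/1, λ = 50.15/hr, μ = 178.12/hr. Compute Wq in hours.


ρ = 50.15/178.12 = 0.2816
Wq = ρ/(μ−λ) = 0.2816/(178.12 − 50.15) = 0.2816/127.97 = 0.002200 hr

Final: 0.002200 hr


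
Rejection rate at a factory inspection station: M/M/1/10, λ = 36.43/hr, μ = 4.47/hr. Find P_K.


ρ = λ/μ = 36.43/4.47 = 8.1499
P_K = (1−ρ)ρ^K/(1−ρ^(K+1)) = (-7.1499·1292755758.838332)/(1 − 10535814830.979959)
= -9243059072.141628/-10535814829.979959 = 0.877299

Final: 0.877299


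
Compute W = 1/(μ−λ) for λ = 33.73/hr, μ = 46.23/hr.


W = 1/(μ−λ) = 1/(46.23 − 33.73) = 1/12.50 = 0.08000 hr

Final: 0.08000 hr


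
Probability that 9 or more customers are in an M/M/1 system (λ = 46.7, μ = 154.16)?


ρ = 46.7/154.16 = 0.3029
P(N ≥ n) = ρ^n = 0.3029^9 = 0.00002148

Final: 0.00002148


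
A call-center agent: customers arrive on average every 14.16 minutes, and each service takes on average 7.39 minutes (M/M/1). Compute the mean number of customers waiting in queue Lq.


λ = 60/14.16 = 4.2373 /hr
μ = 60/7.39 = 8.1191 /hr
ρ = λ/μ = 4.2373/8.1191 = 0.5219
Lq = ρ²/(1−ρ) = 0.2724/0.4781 = 0.5697

Final: 0.5697


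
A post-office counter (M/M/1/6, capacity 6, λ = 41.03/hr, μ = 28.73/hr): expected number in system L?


ρ = 41.03/28.73 = 1.4281
L = ρ[1 − (K+1)ρ^K + Kρ^(K+1)] / [(1−ρ)(1−ρ^(K+1))]
Numerator: 1.4281·(1 − 7·8.483896 + 6·12.116055) = 20.435106
Denominator: (-0.4281)·(-11.116055) = 4.759049
L = 20.435106/4.759049 = 4.2939

Final: 4.2939


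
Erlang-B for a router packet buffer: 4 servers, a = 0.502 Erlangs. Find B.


B(c,a) = (a^c/c!) / Σ_{k=0}^{c} a^k/k!
a^4/4! = 0.002646
Σ terms (k=0..4): 1.00000 + 0.50200 + 0.12600 + 0.02108 + 0.002646 = 1.651732
B = 0.002646/1.651732 = 0.001602

Final: 0.001602


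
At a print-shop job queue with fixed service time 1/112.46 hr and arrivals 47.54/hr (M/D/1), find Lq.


ρ = 47.54/112.46 = 0.4227
M/D/1: Lq = ρ²/(2(1−ρ)) = 0.1787/(2·0.5773) = 0.15478

Final: 0.15478


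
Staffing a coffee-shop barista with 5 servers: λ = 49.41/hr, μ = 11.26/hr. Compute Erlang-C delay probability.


a = λ/μ = 4.3881; ρ = a/5 = 0.8776
P₀ = 0.006438 (from M/M/c formula)
C(c,a) = [a^c/(c!(1−ρ))]·P₀ = [1626.98038/(120·0.1224)]·0.006438
= 110.78737·0.006438 = 0.713218

Final: 0.713218


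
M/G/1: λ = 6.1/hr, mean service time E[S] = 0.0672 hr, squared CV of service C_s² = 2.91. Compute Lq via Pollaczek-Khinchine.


ρ = λ·E[S] = 6.1·0.0672 = 0.4099
Lq = ρ²(1+C_s²)/(2(1−ρ)) = 0.1680·(1+2.91)/(2·0.5901)
= 0.1680·3.9100/1.1802 = 0.55672

Final: 0.55672


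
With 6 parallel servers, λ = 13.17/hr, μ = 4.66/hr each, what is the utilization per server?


ρ = λ/(cμ) = 13.17/(6·4.66) = 13.17/27.96 = 0.4710

Final: 0.4710


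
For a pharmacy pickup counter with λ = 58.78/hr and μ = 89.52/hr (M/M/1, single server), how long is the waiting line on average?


ρ = 58.78/89.52 = 0.6566
Lq = ρ²/(1−ρ) = 0.4311/0.3434 = 1.2556

Final: 1.2556


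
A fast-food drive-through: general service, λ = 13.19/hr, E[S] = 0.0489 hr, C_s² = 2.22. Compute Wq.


ρ = λ·E[S] = 13.19·0.0489 = 0.6450
E[S²] = E[S]²(1+C_s²) = 0.0489²·(1+2.22) = 0.007700
Wq = λ·E[S²]/(2(1−ρ)) = 13.19·0.007700/(2·0.3550) = 0.14304 hr

Final: 0.14304 hr


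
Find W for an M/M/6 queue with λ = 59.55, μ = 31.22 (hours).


a = 1.9074; ρ = 0.3179; P₀ = 0.148297
Lq = P₀·a^c·ρ/(c!(1−ρ)²) = 0.006778
Wq = Lq/λ = 0.006778/59.55 = 0.0001138 hr
W = Wq + 1/μ = 0.0001138 + 0.03203 = 0.03214 hr

Final: 0.03214 hr


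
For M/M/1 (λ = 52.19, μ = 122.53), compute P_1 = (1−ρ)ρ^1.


ρ = 52.19/122.53 = 0.4259
P_n = (1−ρ)·ρ^n = (1 − 0.4259)·0.4259^1 = 0.5741·0.425937 = 0.244515

Final: 0.244515


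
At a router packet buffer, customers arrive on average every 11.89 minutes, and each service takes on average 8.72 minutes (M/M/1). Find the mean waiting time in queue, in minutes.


λ = 60/11.89 = 5.0463 /hr
μ = 60/8.72 = 6.8807 /hr
ρ = λ/μ = 5.0463/6.8807 = 0.7334
Wq = ρ/(μ−λ) = 0.7334/(6.8807−5.0463) = 0.39978 hr
In minutes: 0.39978·60 = 23.987 min

Final: 23.987 min


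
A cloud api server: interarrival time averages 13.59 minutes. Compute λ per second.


λ = 1/(interarrival time) in consistent units.
1 second = 0.0166667 min, so λ = 0.0166667/13.59 = 0.001226 per second

Final: 0.001226 /sec


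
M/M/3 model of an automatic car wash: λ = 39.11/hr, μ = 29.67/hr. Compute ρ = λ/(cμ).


ρ = λ/(cμ) = 39.11/(3·29.67) = 39.11/89.01 = 0.4394

Final: 0.4394


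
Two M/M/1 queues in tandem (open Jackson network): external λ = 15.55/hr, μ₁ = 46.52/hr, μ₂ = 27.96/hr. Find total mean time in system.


Each node sees arrival rate λ = 15.55/hr (tandem ⇒ throughput preserved).
W₁ = 1/(μ₁−λ) = 1/(46.52−15.55) = 0.03229 hr
W₂ = 1/(μ₂−λ) = 1/(27.96−15.55) = 0.08058 hr
W_total = W₁ + W₂ = 0.03229 + 0.08058 = 0.11287 hr

Final: 0.11287 hr


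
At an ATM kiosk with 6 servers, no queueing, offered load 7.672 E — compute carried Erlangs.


B(6,7.672) = 0.371468 (Erlang-B)
Carried load = a(1 − B) = 7.672·(1 − 0.371468) = 7.672·0.628532 = 4.8221 E

Final: 4.8221 Erlangs


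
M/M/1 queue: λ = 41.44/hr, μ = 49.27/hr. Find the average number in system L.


ρ = λ/μ = 41.44/49.27 = 0.8411
L = ρ/(1−ρ) = 0.8411/(1 − 0.8411) = 0.8411/0.1589 = 5.2925

Final: 5.2925


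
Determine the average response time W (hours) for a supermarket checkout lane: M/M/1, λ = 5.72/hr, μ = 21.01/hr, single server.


W = 1/(μ−λ) = 1/(21.01 − 5.72) = 1/15.29 = 0.06540 hr

Final: 0.06540 hr


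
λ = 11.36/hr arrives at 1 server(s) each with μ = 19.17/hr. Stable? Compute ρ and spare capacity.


Total capacity cμ = 1·19.17 = 19.17/hr
ρ = λ/(cμ) = 11.36/19.17 = 0.5926
Stable ⇔ ρ < 1: YES
Spare capacity = cμ − λ = 19.17 − 11.36 = 7.81/hr

Final: ρ = 0.5926; stable; margin = 7.81/hr


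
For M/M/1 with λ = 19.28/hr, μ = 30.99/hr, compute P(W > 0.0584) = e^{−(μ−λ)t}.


W ~ Exponential(μ−λ) for M/M/1.
μ − λ = 30.99 − 19.28 = 11.7100
P(W > t) = e^{−(μ−λ)t} = e^{−0.6839} = 0.504663

Final: 0.504663


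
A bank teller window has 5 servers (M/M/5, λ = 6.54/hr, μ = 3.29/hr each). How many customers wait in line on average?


a = λ/μ = 1.9878; ρ = a/5 = 0.3976
P₀ = 0.136004
Lq = P₀·a^c·ρ / (c!·(1−ρ)²) = 0.136004·31.03911·0.3976/(120·0.36292)
= 0.03854

Final: 0.03854


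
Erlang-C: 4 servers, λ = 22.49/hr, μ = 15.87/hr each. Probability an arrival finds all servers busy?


a = λ/μ = 1.4171; ρ = a/4 = 0.3543
P₀ = 0.240623 (from M/M/c formula)
C(c,a) = [a^c/(c!(1−ρ))]·P₀ = [4.03320/(24·0.6457)]·0.240623
= 0.26025·0.240623 = 0.062623

Final: 0.062623


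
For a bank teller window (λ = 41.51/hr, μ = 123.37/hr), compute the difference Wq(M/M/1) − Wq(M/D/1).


ρ = 41.51/123.37 = 0.3365
Wq(M/M/1) = ρ/(μ−λ) = 0.3365/81.86 = 0.004110 hr
Wq(M/D/1) = ρ/(2(μ−λ)) = 0.002055 hr
Savings = 0.004110 − 0.002055 = 0.002055 hr

Final: 0.002055 hr


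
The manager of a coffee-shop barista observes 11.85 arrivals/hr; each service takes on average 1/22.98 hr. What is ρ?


ρ = λ/μ = 11.85/22.98 = 0.5157

Final: 0.5157


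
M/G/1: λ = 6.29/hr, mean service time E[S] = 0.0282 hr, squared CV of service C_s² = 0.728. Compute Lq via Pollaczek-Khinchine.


ρ = λ·E[S] = 6.29·0.0282 = 0.1774
Lq = ρ²(1+C_s²)/(2(1−ρ)) = 0.03146·(1+0.728)/(2·0.8226)
= 0.03146·1.7280/1.6452 = 0.03305

Final: 0.03305


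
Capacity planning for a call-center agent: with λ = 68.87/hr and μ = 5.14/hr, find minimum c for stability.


Stability requires cμ > λ ⇔ c > λ/μ.
λ/μ = 68.87/5.14 = 13.3988
Minimum integer c = ⌊13.3988⌋ + 1 = 14
Check: 14·5.14 = 71.96 > 68.87, while 13·5.14 = 66.82 ≤ 68.87

Final: 14 servers


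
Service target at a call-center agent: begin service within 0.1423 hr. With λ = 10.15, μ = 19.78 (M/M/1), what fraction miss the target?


ρ = 10.15/19.78 = 0.5131
P(Wq > t) = ρ·e^{−(μ−λ)t} = 0.5131·e^{−1.3703}
= 0.5131·0.254018 = 0.130348

Final: 0.130348


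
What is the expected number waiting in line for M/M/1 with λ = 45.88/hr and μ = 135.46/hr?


ρ = 45.88/135.46 = 0.3387
Lq = ρ²/(1−ρ) = 0.1147/0.6613 = 0.1735

Final: 0.1735


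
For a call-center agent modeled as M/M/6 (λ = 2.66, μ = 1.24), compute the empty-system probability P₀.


a = λ/μ = 2.66/1.24 = 2.1452; ρ = a/c = 0.3575
Σ_{k=0}^{5} a^k/k! (terms k=0..5) = 1.00000 + 2.14516 + 2.30086 + 1.64524 + 0.88232 + 0.37855 = 8.35213
Tail: a^6/(6!(1−ρ)) = 97.44503/(720·0.6425) = 0.21066
P₀ = 1/(8.35213 + 0.21066) = 1/8.56278 = 0.116784

Final: 0.116784


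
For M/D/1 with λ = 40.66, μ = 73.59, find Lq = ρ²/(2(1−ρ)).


ρ = 40.66/73.59 = 0.5525
M/D/1: Lq = ρ²/(2(1−ρ)) = 0.3053/(2·0.4475) = 0.34111

Final: 0.34111


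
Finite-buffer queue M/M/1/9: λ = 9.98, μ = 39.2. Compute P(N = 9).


ρ = λ/μ = 9.98/39.2 = 0.2546
P_K = (1−ρ)ρ^K/(1−ρ^(K+1)) = (0.7454·0.000004494)/(1 − 0.000001144)
= 0.000003350/0.999999 = 0.000003350

Final: 0.000003350


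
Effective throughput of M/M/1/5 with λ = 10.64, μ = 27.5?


ρ = 0.3869; P_K = (1−ρ)ρ^5/(1−ρ^6) = 0.005334
λ_eff = λ(1 − P_K) = 10.64·(1 − 0.005334) = 10.64·0.994666 = 10.5832 /hr

Final: 10.5832 /hr


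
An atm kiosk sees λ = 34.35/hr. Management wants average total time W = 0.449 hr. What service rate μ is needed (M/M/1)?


W = 1/(μ−λ) ⇒ μ − λ = 1/W = 1/0.449 = 2.2272
μ = λ + 1/W = 34.35 + 2.2272 = 36.5772 per hr

Final: 36.5772 /hr


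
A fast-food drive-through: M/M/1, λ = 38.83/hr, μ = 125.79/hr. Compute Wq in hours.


ρ = 38.83/125.79 = 0.3087
Wq = ρ/(μ−λ) = 0.3087/(125.79 − 38.83) = 0.3087/86.96 = 0.003550 hr

Final: 0.003550 hr


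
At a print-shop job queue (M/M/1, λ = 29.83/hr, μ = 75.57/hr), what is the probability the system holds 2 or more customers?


ρ = 29.83/75.57 = 0.3947
P(N ≥ n) = ρ^n = 0.3947^2 = 0.155814

Final: 0.155814


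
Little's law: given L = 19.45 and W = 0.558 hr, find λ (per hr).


λ = L/W = 19.45/0.558 = 34.8566 /hr

Final: 34.8566 /hr


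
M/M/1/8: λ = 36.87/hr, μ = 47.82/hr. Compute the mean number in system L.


ρ = 36.87/47.82 = 0.7710
L = ρ[1 − (K+1)ρ^K + Kρ^(K+1)] / [(1−ρ)(1−ρ^(K+1))]
Numerator: 0.7710·(1 − 9·0.124884 + 8·0.096288) = 0.498341
Denominator: (0.2290)·(0.903712) = 0.206935
L = 0.498341/0.206935 = 2.4082

Final: 2.4082


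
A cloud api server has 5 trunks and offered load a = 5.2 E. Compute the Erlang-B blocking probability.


B(c,a) = (a^c/c!) / Σ_{k=0}^{c} a^k/k!
a^5/5! = 31.683669
Σ terms (k=0..5): 1.00000 + 5.20000 + 13.52000 + 23.43467 + 30.46507 + 31.68367 = 105.303403
B = 31.683669/105.303403 = 0.300880

Final: 0.300880


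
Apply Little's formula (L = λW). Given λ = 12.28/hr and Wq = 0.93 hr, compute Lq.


Lq = λWq = 12.28·0.93 = 11.4204

Final: 11.4204


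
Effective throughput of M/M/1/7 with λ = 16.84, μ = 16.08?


ρ = 1.0473; P_K = (1−ρ)ρ^7/(1−ρ^8) = 0.146109
λ_eff = λ(1 − P_K) = 16.84·(1 − 0.146109) = 16.84·0.853891 = 14.3795 /hr

Final: 14.3795 /hr


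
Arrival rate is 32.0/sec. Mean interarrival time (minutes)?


Mean interarrival time = 1/λ = 1/32.0 second = 0.03125 second
In minutes: 0.03125 × 0.0166667 = 0.0005208 min

Final: 0.0005208 min


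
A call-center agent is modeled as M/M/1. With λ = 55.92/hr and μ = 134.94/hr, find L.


ρ = λ/μ = 55.92/134.94 = 0.4144
L = ρ/(1−ρ) = 0.4144/(1 − 0.4144) = 0.4144/0.5856 = 0.7077

Final: 0.7077


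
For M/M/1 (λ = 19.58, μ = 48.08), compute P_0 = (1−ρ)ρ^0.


ρ = 19.58/48.08 = 0.4072
P_n = (1−ρ)·ρ^n = (1 − 0.4072)·0.4072^0 = 0.5928·1.000000 = 0.592762

Final: 0.592762


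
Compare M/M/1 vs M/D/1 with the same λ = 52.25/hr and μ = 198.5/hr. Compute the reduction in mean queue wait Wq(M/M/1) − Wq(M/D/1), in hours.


ρ = 52.25/198.5 = 0.2632
Wq(M/M/1) = ρ/(μ−λ) = 0.2632/146.25 = 0.001800 hr
Wq(M/D/1) = ρ/(2(μ−λ)) = 0.0008999 hr
Savings = 0.001800 − 0.0008999 = 0.0008999 hr

Final: 0.0008999 hr


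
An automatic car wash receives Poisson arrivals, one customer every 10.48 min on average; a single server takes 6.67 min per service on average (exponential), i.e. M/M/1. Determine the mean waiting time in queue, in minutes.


λ = 60/10.48 = 5.7252 /hr
μ = 60/6.67 = 8.9955 /hr
ρ = λ/μ = 5.7252/8.9955 = 0.6365
Wq = ρ/(μ−λ) = 0.6365/(8.9955−5.7252) = 0.19461 hr
In minutes: 0.19461·60 = 11.677 min

Final: 11.677 min


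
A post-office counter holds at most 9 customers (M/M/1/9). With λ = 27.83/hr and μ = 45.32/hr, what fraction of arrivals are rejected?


ρ = λ/μ = 27.83/45.32 = 0.6141
P_K = (1−ρ)ρ^K/(1−ρ^(K+1)) = (0.3859·0.012417)/(1 − 0.007625)
= 0.004792/0.992375 = 0.004829

Final: 0.004829


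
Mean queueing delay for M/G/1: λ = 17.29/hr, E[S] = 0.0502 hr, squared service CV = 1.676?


ρ = λ·E[S] = 17.29·0.0502 = 0.8680
E[S²] = E[S]²(1+C_s²) = 0.0502²·(1+1.676) = 0.006744
Wq = λ·E[S²]/(2(1−ρ)) = 17.29·0.006744/(2·0.1320) = 0.44152 hr

Final: 0.44152 hr


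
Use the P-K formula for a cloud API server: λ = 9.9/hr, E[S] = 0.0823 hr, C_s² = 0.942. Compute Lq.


ρ = λ·E[S] = 9.9·0.0823 = 0.8148
Lq = ρ²(1+C_s²)/(2(1−ρ)) = 0.6639·(1+0.942)/(2·0.1852)
= 0.6639·1.9420/0.3705 = 3.47999

Final: 3.47999


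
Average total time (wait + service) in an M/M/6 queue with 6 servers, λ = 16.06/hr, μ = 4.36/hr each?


a = 3.6835; ρ = 0.6139; P₀ = 0.023751
Lq = P₀·a^c·ρ/(c!(1−ρ)²) = 0.33934
Wq = Lq/λ = 0.33934/16.06 = 0.02113 hr
W = Wq + 1/μ = 0.02113 + 0.22936 = 0.25049 hr

Final: 0.25049 hr


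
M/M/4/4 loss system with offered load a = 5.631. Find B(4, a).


B(c,a) = (a^c/c!) / Σ_{k=0}^{c} a^k/k!
a^4/4! = 41.891978
Σ terms (k=0..4): 1.00000 + 5.63100 + 15.85408 + 29.75811 + 41.89198 = 94.135168
B = 41.891978/94.135168 = 0.445019

Final: 0.445019


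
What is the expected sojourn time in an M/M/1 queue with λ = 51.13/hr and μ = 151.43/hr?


W = 1/(μ−λ) = 1/(151.43 − 51.13) = 1/100.30 = 0.009970 hr

Final: 0.009970 hr


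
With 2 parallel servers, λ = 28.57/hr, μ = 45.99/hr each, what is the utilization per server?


ρ = λ/(cμ) = 28.57/(2·45.99) = 28.57/91.98 = 0.3106

Final: 0.3106


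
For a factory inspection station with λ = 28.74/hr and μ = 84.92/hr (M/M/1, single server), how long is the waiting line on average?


ρ = 28.74/84.92 = 0.3384
Lq = ρ²/(1−ρ) = 0.1145/0.6616 = 0.1731

Final: 0.1731


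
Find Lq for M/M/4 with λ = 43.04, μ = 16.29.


a = λ/μ = 2.6421; ρ = a/4 = 0.6605
P₀ = 0.061775
Lq = P₀·a^c·ρ / (c!·(1−ρ)²) = 0.061775·48.73093·0.6605/(24·0.11524)
= 0.71894

Final: 0.71894


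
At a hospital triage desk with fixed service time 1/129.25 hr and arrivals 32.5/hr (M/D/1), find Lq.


ρ = 32.5/129.25 = 0.2515
M/D/1: Lq = ρ²/(2(1−ρ)) = 0.06323/(2·0.7485) = 0.04223

Final: 0.04223


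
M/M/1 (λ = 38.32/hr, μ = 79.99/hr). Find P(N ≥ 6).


ρ = 38.32/79.99 = 0.4791
P(N ≥ n) = ρ^n = 0.4791^6 = 0.012088

Final: 0.012088


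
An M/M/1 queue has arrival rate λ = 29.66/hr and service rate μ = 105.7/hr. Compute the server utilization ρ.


ρ = λ/μ = 29.66/105.7 = 0.2806

Final: 0.2806


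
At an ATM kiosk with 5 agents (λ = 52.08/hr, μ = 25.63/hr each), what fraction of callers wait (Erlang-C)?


a = λ/μ = 2.0320; ρ = a/5 = 0.4064
P₀ = 0.130013 (from M/M/c formula)
C(c,a) = [a^c/(c!(1−ρ))]·P₀ = [34.64271/(120·0.5936)]·0.130013
= 0.48634·0.130013 = 0.063230

Final: 0.063230


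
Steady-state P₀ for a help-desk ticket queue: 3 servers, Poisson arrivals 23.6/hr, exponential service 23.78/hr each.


a = λ/μ = 23.6/23.78 = 0.9924; ρ = a/c = 0.3308
Σ_{k=0}^{2} a^k/k! (terms k=0..2) = 1.00000 + 0.99243 + 0.49246 = 2.48489
Tail: a^3/(3!(1−ρ)) = 0.97746/(6·0.6692) = 0.24344
P₀ = 1/(2.48489 + 0.24344) = 1/2.72833 = 0.366524

Final: 0.366524


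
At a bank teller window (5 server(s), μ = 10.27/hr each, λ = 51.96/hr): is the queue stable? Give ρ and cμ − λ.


Total capacity cμ = 5·10.27 = 51.35/hr
ρ = λ/(cμ) = 51.96/51.35 = 1.0119
Stable ⇔ ρ < 1: NO
Spare capacity = cμ − λ = 51.35 − 51.96 = -0.61/hr

Final: ρ = 1.0119; unstable; margin = -0.61/hr


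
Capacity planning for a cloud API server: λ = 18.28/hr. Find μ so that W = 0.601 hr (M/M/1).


W = 1/(μ−λ) ⇒ μ − λ = 1/W = 1/0.601 = 1.6639
μ = λ + 1/W = 18.28 + 1.6639 = 19.9439 per hr

Final: 19.9439 /hr


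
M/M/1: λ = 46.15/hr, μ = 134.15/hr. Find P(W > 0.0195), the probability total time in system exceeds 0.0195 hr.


W ~ Exponential(μ−λ) for M/M/1.
μ − λ = 134.15 − 46.15 = 88.0000
P(W > t) = e^{−(μ−λ)t} = e^{−1.7160} = 0.179784

Final: 0.179784


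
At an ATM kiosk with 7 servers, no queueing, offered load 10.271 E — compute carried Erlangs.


B(7,10.271) = 0.420927 (Erlang-B)
Carried load = a(1 − B) = 10.271·(1 − 0.420927) = 10.271·0.579073 = 5.9477 E

Final: 5.9477 Erlangs


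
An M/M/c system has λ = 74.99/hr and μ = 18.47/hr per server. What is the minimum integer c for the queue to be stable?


Stability requires cμ > λ ⇔ c > λ/μ.
λ/μ = 74.99/18.47 = 4.0601
Minimum integer c = ⌊4.0601⌋ + 1 = 5
Check: 5·18.47 = 92.35 > 74.99, while 4·18.47 = 73.88 ≤ 74.99

Final: 5 servers


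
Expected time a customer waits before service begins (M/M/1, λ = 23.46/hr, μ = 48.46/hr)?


ρ = 23.46/48.46 = 0.4841
Wq = ρ/(μ−λ) = 0.4841/(48.46 − 23.46) = 0.4841/25.00 = 0.01936 hr

Final: 0.01936 hr


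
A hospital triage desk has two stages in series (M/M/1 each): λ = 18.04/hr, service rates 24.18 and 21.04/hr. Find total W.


Each node sees arrival rate λ = 18.04/hr (tandem ⇒ throughput preserved).
W₁ = 1/(μ₁−λ) = 1/(24.18−18.04) = 0.16287 hr
W₂ = 1/(μ₂−λ) = 1/(21.04−18.04) = 0.33333 hr
W_total = W₁ + W₂ = 0.16287 + 0.33333 = 0.49620 hr

Final: 0.49620 hr


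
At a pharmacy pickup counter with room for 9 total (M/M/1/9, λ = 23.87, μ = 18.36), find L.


ρ = 23.87/18.36 = 1.3001
L = ρ[1 − (K+1)ρ^K + Kρ^(K+1)] / [(1−ρ)(1−ρ^(K+1))]
Numerator: 1.3001·(1 − 10·10.612499 + 9·13.797405) = 24.769225
Denominator: (-0.3001)·(-12.797405) = 3.840616
L = 24.769225/3.840616 = 6.4493

Final: 6.4493


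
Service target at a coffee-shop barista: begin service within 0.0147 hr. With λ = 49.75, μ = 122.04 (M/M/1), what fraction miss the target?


ρ = 49.75/122.04 = 0.4077
P(Wq > t) = ρ·e^{−(μ−λ)t} = 0.4077·e^{−1.0627}
= 0.4077·0.345534 = 0.140858

Final: 0.140858


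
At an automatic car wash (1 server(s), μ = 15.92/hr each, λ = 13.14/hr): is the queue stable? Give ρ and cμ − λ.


Total capacity cμ = 1·15.92 = 15.92/hr
ρ = λ/(cμ) = 13.14/15.92 = 0.8254
Stable ⇔ ρ < 1: YES
Spare capacity = cμ − λ = 15.92 − 13.14 = 2.78/hr

Final: ρ = 0.8254; stable; margin = 2.78/hr


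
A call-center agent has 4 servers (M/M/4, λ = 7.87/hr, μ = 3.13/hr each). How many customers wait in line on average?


a = λ/μ = 2.5144; ρ = a/4 = 0.6286
P₀ = 0.072418
Lq = P₀·a^c·ρ / (c!·(1−ρ)²) = 0.072418·39.96884·0.6286/(24·0.13794)
= 0.54958

Final: 0.54958


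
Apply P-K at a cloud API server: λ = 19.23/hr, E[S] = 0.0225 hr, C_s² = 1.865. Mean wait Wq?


ρ = λ·E[S] = 19.23·0.0225 = 0.4327
E[S²] = E[S]²(1+C_s²) = 0.0225²·(1+1.865) = 0.001450
Wq = λ·E[S²]/(2(1−ρ)) = 19.23·0.001450/(2·0.5673) = 0.02458 hr

Final: 0.02458 hr


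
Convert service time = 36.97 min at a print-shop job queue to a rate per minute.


μ = 1/(service time) in consistent units.
1 minute = 1 min, so μ = 1/36.97 = 0.02705 per minute

Final: 0.02705 /min


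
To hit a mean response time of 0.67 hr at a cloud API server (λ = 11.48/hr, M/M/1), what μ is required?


W = 1/(μ−λ) ⇒ μ − λ = 1/W = 1/0.67 = 1.4925
μ = λ + 1/W = 11.48 + 1.4925 = 12.9725 per hr

Final: 12.9725 /hr


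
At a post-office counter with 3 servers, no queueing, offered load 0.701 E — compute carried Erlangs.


B(3,0.701) = 0.028647 (Erlang-B)
Carried load = a(1 − B) = 0.701·(1 − 0.028647) = 0.701·0.971353 = 0.6809 E

Final: 0.6809 Erlangs


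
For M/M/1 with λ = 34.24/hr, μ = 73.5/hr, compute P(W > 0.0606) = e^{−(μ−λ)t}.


W ~ Exponential(μ−λ) for M/M/1.
μ − λ = 73.5 − 34.24 = 39.2600
P(W > t) = e^{−(μ−λ)t} = e^{−2.3792} = 0.092629

Final: 0.092629


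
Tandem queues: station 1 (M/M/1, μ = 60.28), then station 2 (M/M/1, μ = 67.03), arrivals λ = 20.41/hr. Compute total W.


Each node sees arrival rate λ = 20.41/hr (tandem ⇒ throughput preserved).
W₁ = 1/(μ₁−λ) = 1/(60.28−20.41) = 0.02508 hr
W₂ = 1/(μ₂−λ) = 1/(67.03−20.41) = 0.02145 hr
W_total = W₁ + W₂ = 0.02508 + 0.02145 = 0.04653 hr

Final: 0.04653 hr
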